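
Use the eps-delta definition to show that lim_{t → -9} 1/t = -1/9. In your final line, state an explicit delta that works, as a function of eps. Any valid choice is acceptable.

delta = min(9/2, (81/2)eps)

Let eps > 0. We seek delta > 0 such that 0 < |t + 9| < delta implies |1/t + 1/9| < eps.
|1/t + 1/9| = |-9 − t|/(9·|t|) = |t + 9|/(9|t|).
Require delta ≤ 9/2 so that |t| > 9 − 9/2 = 9/2, hence 9|t| > 81/2.
Then |1/t + 1/9| < |t + 9|/(81/2), which is < eps when |t + 9| < (81/2)eps.
Take delta = min(9/2, (81/2)eps). Then 0 < |t + 9| < delta gives both |t + 9| < 9/2 and |t + 9| < (81/2)eps, so |1/t + 1/9| < eps.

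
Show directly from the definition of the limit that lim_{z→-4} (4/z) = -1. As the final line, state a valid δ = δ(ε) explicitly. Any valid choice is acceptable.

δ = min(2, 2ε)

Let ε > 0. We seek δ > 0 such that 0 < |z + 4| < δ implies |4/z + 1| < ε.
|4/z + 1| = 4·|-4 − z|/(4·|z|) = 4|z + 4|/(4|z|).
Restrict δ ≤ 2. Then |z + 4| < 2 gives |z| > 2, so 4|z| > 8.
Then |4/z + 1| < 4|z + 4|/8, which is < ε when |z + 4| < 2ε.
Take δ = min(2, 2ε). Then 0 < |z + 4| < δ gives both |z + 4| < 2 and |z + 4| < 2ε, so |4/z + 1| < ε.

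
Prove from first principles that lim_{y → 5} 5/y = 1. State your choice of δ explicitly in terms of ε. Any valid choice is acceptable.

δ = min(5/2, (5/2)ε)

Let ε > 0. We seek δ > 0 such that 0 < |y − 5| < δ implies |5/y − 1| < ε.
|5/y − 1| = 5·|5 − y|/(5·|y|) = 5|y − 5|/(5|y|).
Restrict δ ≤ 5/2. Then |y − 5| < 5/2 gives |y| > 5/2, so 5|y| > 25/2.
Then |5/y − 1| < 5|y − 5|/(25/2), which is < ε when |y − 5| < (5/2)ε.
Take δ = min(5/2, (5/2)ε). Then 0 < |y − 5| < δ gives both |y − 5| < 5/2 and |y − 5| < (5/2)ε, so |5/y − 1| < ε.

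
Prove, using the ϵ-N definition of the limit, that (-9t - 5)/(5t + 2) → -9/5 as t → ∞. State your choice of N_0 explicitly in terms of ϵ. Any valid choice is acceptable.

N_0 = (7/25)/ϵ

Fix ϵ > 0. We seek N_0 > 0 such that t > N_0 implies |(-9t - 5)/(5t + 2) + 9/5| < ϵ.
(-9t - 5)/(5t + 2) + 9/5 = (5(-9t - 5) − (-9)(5t + 2)) / (5(5t + 2)) = -7/(5(5t + 2)).
For t > 0 we have 5t + 2 > 5t, so |(-9t - 5)/(5t + 2) + 9/5| = 7/(5(5t + 2)) < 7/(5·5t) = (7/25)/t.
Thus |(-9t - 5)/(5t + 2) + 9/5| < ϵ whenever t > (7/25)/ϵ.
Take N_0 = (7/25)/ϵ. If t > N_0 then |(-9t - 5)/(5t + 2) + 9/5| < (7/25)/t < ϵ.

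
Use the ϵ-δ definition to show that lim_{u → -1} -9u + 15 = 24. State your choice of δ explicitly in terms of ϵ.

Let ϵ > 0. We need δ > 0 so that 0 < |u + 1| < δ implies |(-9u + 15) − 24| < ϵ.
|(-9u + 15) − 24| = |-9u - 9| = 9|u + 1|.
Thus it suffices that |u + 1| < ϵ/9.
Choosing δ = ϵ/9 gives |(-9u + 15) − 24| = 9|u + 1| < ϵ whenever |u + 1| < δ.

δ = ϵ/9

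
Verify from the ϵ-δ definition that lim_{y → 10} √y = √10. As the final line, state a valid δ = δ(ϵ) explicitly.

δ = min(10, √10·ϵ)

Let ϵ > 0. We want δ > 0 such that 0 < |y − 10| < δ implies |√y − √10| < ϵ.
Multiplying by the conjugate, |√y − √10| = |y − 10|/(√y + √10).
Restrict δ ≤ 10 so that |y − 10| < 10 forces y > 0, and then √y + √10 > √10.
Hence |√y − √10| < |y − 10|/√10, which is < ϵ once |y − 10| < √10·ϵ.
Take δ = min(10, √10·ϵ). If 0 < |y − 10| < δ then y > 0 and |√y − √10| < |y − 10|/√10 < ϵ.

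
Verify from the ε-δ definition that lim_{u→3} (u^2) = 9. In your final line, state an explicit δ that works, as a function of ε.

Let ε > 0. We seek δ > 0 with 0 < |u − 3| < δ ⇒ |u^2 − 9| < ε.
Factor: u^2 − 9 = (u − 3)(u + 3), so |u^2 − 9| = |u − 3|·|u + 3|.
Restrict δ ≤ 1. Then |u − 3| < 1 gives |u| < 4, so by the triangle inequality |u + 3| ≤ 4 + 3 = 7.
Hence |u^2 − 9| ≤ 7|u − 3|, which is < ε once |u − 3| < ε/7.
Take δ = min(1, ε/7). If 0 < |u − 3| < δ then both bounds hold and |u^2 − 9| ≤ 7|u − 3| < 7·(ε/7) = ε.

δ = min(1, ε/7)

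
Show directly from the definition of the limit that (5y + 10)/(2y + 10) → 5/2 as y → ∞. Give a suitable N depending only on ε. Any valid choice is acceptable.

Suppose ε > 0. We seek N > 0 such that y > N implies |(5y + 10)/(2y + 10) − (5/2)| < ε.
(5y + 10)/(2y + 10) − (5/2) = (2(5y + 10) − 5(2y + 10)) / (2(2y + 10)) = -30/(2(2y + 10)).
For y > 0 we have 2y + 10 > 2y, so |(5y + 10)/(2y + 10) − (5/2)| = 30/(2(2y + 10)) < 30/(2·2y) = (15/2)/y.
Thus |(5y + 10)/(2y + 10) − (5/2)| < ε whenever y > (15/2)/ε.
Take N = (15/2)/ε. If y > N then |(5y + 10)/(2y + 10) − (5/2)| < (15/2)/y < ε.

N = (15/2)/ε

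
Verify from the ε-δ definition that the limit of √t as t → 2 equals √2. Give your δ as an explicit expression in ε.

δ = min(2, √2·ε)

Fix ε > 0. We want δ > 0 such that 0 < |t − 2| < δ implies |√t − √2| < ε.
Rationalise: √t − √2 = (t − 2)/(√t + √2), so |√t − √2| = |t − 2|/(√t + √2).
Restrict δ ≤ 2 so that |t − 2| < 2 forces t > 0, and then √t + √2 > √2.
Hence |√t − √2| < |t − 2|/√2, which is < ε once |t − 2| < √2·ε.
Take δ = min(2, √2·ε). If 0 < |t − 2| < δ then t > 0 and |√t − √2| < |t − 2|/√2 < ε.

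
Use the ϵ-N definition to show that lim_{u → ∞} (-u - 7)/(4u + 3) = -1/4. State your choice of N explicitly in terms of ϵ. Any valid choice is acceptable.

Let ϵ > 0. We seek N > 0 such that u > N implies |(-u - 7)/(4u + 3) + 1/4| < ϵ.
(-u - 7)/(4u + 3) + 1/4 = (4(-u - 7) − (-1)(4u + 3)) / (4(4u + 3)) = -25/(4(4u + 3)).
For u > 0 we have 4u + 3 > 4u, so |(-u - 7)/(4u + 3) + 1/4| = 25/(4(4u + 3)) < 25/(4·4u) = (25/16)/u.
Thus |(-u - 7)/(4u + 3) + 1/4| < ϵ whenever u > (25/16)/ϵ.
Take N = (25/16)/ϵ. If u > N then |(-u - 7)/(4u + 3) + 1/4| < (25/16)/u < ϵ.

N = (25/16)/ϵ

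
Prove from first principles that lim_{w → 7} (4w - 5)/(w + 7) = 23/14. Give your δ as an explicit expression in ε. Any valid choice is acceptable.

δ = min(7, (98/33)ε)

Let ε > 0. We want δ > 0 with 0 < |w − 7| < δ ⇒ |(4w - 5)/(w + 7) − (23/14)| < ε.
Combining over a common denominator, (4w - 5)/(w + 7) − (23/14) = [(4w - 5)·14 − 23·(w + 7)] / [14·(w + 7)] = 33(w − 7) / (14(w + 7)).
So |(4w - 5)/(w + 7) − (23/14)| = 33|w − 7| / (14·|w + 7|).
Require δ ≤ 7, so |w + 7| ≥ |14| − |w − 7| > 14 − 7 = 7.
Hence |(4w - 5)/(w + 7) − (23/14)| < 33|w − 7|/(14·7) = (33/98)|w − 7|, which is < ε once |w − 7| < (98/33)ε.
Take δ = min(7, (98/33)ε). Then 0 < |w − 7| < δ forces both bounds, so |(4w - 5)/(w + 7) − (23/14)| < ε.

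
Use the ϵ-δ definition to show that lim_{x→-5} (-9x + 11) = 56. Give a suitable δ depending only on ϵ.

δ = ϵ/9

Let ϵ > 0. We need δ > 0 so that 0 < |x + 5| < δ implies |(-9x + 11) − 56| < ϵ.
|(-9x + 11) − 56| = |-9x - 45| = 9|x + 5|.
Thus it suffices that |x + 5| < ϵ/9.
Choosing δ = ϵ/9 gives |(-9x + 11) − 56| = 9|x + 5| < ϵ whenever |x + 5| < δ.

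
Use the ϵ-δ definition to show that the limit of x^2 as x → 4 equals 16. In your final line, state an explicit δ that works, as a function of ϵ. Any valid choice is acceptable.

δ = min(1, ϵ/9)

Let ϵ > 0 be given. We seek δ > 0 with 0 < |x − 4| < δ ⇒ |x^2 − 16| < ϵ.
Factor: x^2 − 16 = (x − 4)(x + 4), so |x^2 − 16| = |x − 4|·|x + 4|.
Impose δ ≤ 1 so that |x| < 5; then |x + 4| ≤ 9.
Hence |x^2 − 16| ≤ 9|x − 4|, which is < ϵ once |x − 4| < ϵ/9.
Take δ = min(1, ϵ/9). If 0 < |x − 4| < δ then both bounds hold and |x^2 − 16| ≤ 9|x − 4| < 9·(ϵ/9) = ϵ.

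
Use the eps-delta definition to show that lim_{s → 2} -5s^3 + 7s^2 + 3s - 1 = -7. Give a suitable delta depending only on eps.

Let eps > 0. We want delta > 0 such that 0 < |s − 2| < delta implies |(-5s^3 + 7s^2 + 3s - 1) + 7| < eps.
(-5s^3 + 7s^2 + 3s - 1) + 7 = -5s^3 + 7s^2 + 3s + 6 = (s − 2)(-5s^2 - 3s - 3).
So |(-5s^3 + 7s^2 + 3s - 1) + 7| = |s − 2|·|-5s^2 - 3s - 3|.
Assume first that |s − 2| < 1, so |s| < 3. Then |-5s^2 - 3s - 3| ≤ 5·3^2 + 3·3 + 3 = 57.
Hence |(-5s^3 + 7s^2 + 3s - 1) + 7| ≤ 57|s − 2| < eps provided |s − 2| < eps/57.
Take delta = min(1, eps/57). Then 0 < |s − 2| < delta gives both |s − 2| < 1 and |s − 2| < eps/57, so |(-5s^3 + 7s^2 + 3s - 1) + 7| < eps.

delta = min(1, eps/57)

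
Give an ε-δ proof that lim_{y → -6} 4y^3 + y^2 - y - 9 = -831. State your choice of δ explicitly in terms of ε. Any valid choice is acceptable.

δ = min(1, ε/494)

Fix ε > 0. We want δ > 0 such that 0 < |y + 6| < δ implies |(4y^3 + y^2 - y - 9) + 831| < ε.
(4y^3 + y^2 - y - 9) + 831 = 4y^3 + y^2 - y + 822 = (y + 6)(4y^2 - 23y + 137).
So |(4y^3 + y^2 - y - 9) + 831| = |y + 6|·|4y^2 - 23y + 137|.
Assume first that |y + 6| < 1, so |y| < 7. Then |4y^2 - 23y + 137| ≤ 4·7^2 + 23·7 + 137 = 494.
Hence |(4y^3 + y^2 - y - 9) + 831| ≤ 494|y + 6| < ε provided |y + 6| < ε/494.
Take δ = min(1, ε/494). Then 0 < |y + 6| < δ gives both |y + 6| < 1 and |y + 6| < ε/494, so |(4y^3 + y^2 - y - 9) + 831| < ε.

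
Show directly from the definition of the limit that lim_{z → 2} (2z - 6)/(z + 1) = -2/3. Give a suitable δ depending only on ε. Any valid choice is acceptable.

δ = min(3/2, (9/16)ε)

Suppose ε > 0. We want δ > 0 with 0 < |z − 2| < δ ⇒ |(2z - 6)/(z + 1) + 2/3| < ε.
Combining over a common denominator, (2z - 6)/(z + 1) + 2/3 = [(2z - 6)·3 − (-2)·(z + 1)] / [3·(z + 1)] = 8(z − 2) / (3(z + 1)).
So |(2z - 6)/(z + 1) + 2/3| = 8|z − 2| / (3·|z + 1|).
Restrict δ ≤ 3/2. Then |z − 2| < 3/2 gives |z + 1| = |(z − 2) + 3| ≥ 3 − 3/2 = 3/2.
Hence |(2z - 6)/(z + 1) + 2/3| < 8|z − 2|/(3·(3/2)) = (16/9)|z − 2|, which is < ε once |z − 2| < (9/16)ε.
Take δ = min(3/2, (9/16)ε). Then 0 < |z − 2| < δ forces both bounds, so |(2z - 6)/(z + 1) + 2/3| < ε.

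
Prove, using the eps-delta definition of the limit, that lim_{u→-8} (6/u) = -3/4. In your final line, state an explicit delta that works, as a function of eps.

Fix eps > 0. We seek delta > 0 such that 0 < |u + 8| < delta implies |6/u + 3/4| < eps.
|6/u + 3/4| = 6·|-8 − u|/(8·|u|) = 6|u + 8|/(8|u|).
Require delta ≤ 4 so that |u| > 8 − 4 = 4, hence 8|u| > 32.
Then |6/u + 3/4| < 6|u + 8|/32, which is < eps when |u + 8| < (16/3)eps.
Take delta = min(4, (16/3)eps). Then 0 < |u + 8| < delta gives both |u + 8| < 4 and |u + 8| < (16/3)eps, so |6/u + 3/4| < eps.

delta = min(4, (16/3)eps)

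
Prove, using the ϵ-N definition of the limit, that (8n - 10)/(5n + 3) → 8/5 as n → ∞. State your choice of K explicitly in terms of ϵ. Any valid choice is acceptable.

K = (74/25)/ϵ

Let ϵ > 0. For n ≥ 1, |(8n - 10)/(5n + 3) − (8/5)| = |-74|/(5(5n + 3)) = 74/(5(5n + 3)).
Since 5n + 3 ≥ 5n for n ≥ 1, this is ≤ 74/(5·5n) = (74/25)/n.
So |(8n - 10)/(5n + 3) − (8/5)| < ϵ whenever n > (74/25)/ϵ.
Take K = (74/25)/ϵ. If n > K then |(8n - 10)/(5n + 3) − (8/5)| ≤ (74/25)/n < ϵ.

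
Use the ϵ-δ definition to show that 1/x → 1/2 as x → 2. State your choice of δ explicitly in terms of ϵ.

δ = min(1, 2ϵ)

Suppose ϵ > 0. We seek δ > 0 such that 0 < |x − 2| < δ implies |1/x − (1/2)| < ϵ.
|1/x − (1/2)| = |2 − x|/(2·|x|) = |x − 2|/(2|x|).
Require δ ≤ 1 so that |x| > 2 − 1 = 1, hence 2|x| > 2.
Then |1/x − (1/2)| < |x − 2|/2, which is < ϵ when |x − 2| < 2ϵ.
Take δ = min(1, 2ϵ). Then 0 < |x − 2| < δ gives both |x − 2| < 1 and |x − 2| < 2ϵ, so |1/x − (1/2)| < ϵ.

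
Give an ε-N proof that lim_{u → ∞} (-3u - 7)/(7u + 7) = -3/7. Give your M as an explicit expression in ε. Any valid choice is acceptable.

Let ε > 0 be given. We seek M > 0 such that u > M implies |(-3u - 7)/(7u + 7) + 3/7| < ε.
(-3u - 7)/(7u + 7) + 3/7 = (7(-3u - 7) − (-3)(7u + 7)) / (7(7u + 7)) = -28/(7(7u + 7)).
For u > 0 we have 7u + 7 > 7u, so |(-3u - 7)/(7u + 7) + 3/7| = 28/(7(7u + 7)) < 28/(7·7u) = (4/7)/u.
Thus |(-3u - 7)/(7u + 7) + 3/7| < ε whenever u > (4/7)/ε.
Take M = (4/7)/ε. If u > M then |(-3u - 7)/(7u + 7) + 3/7| < (4/7)/u < ε.

M = (4/7)/ε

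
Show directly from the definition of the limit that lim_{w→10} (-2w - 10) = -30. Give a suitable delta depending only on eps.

Let eps > 0. We need delta > 0 so that 0 < |w − 10| < delta implies |(-2w - 10) + 30| < eps.
Since (-2w - 10) + 30 = -2(w − 10), we have |(-2w - 10) + 30| = 2|w − 10|.
So 2|w − 10| < eps exactly when |w − 10| < eps/2.
Choosing delta = eps/2 gives |(-2w - 10) + 30| = 2|w − 10| < eps whenever |w − 10| < delta.

delta = eps/2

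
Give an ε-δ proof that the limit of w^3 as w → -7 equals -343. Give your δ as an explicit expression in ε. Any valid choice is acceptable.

Let ε > 0. We seek δ > 0 with 0 < |w + 7| < δ ⇒ |w^3 + 343| < ε.
Factor: w^3 + 343 = (w + 7)(w^2 - 7w + 49), so |w^3 + 343| = |w + 7|·|w^2 - 7w + 49|.
Restrict δ ≤ 1. Then |w + 7| < 1 gives |w| < 8, so by the triangle inequality |w^2 - 7w + 49| ≤ 8^2 + 7·8 + 49 = 169.
Hence |w^3 + 343| ≤ 169|w + 7|, which is < ε once |w + 7| < ε/169.
Take δ = min(1, ε/169). If 0 < |w + 7| < δ then both bounds hold and |w^3 + 343| ≤ 169|w + 7| < 169·(ε/169) = ε.

δ = min(1, ε/169)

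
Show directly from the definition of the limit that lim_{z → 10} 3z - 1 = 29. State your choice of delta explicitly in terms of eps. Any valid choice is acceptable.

Fix eps > 0. We need delta > 0 so that 0 < |z − 10| < delta implies |(3z - 1) − 29| < eps.
Since (3z - 1) − 29 = 3(z − 10), we have |(3z - 1) − 29| = 3|z − 10|.
So 3|z − 10| < eps exactly when |z − 10| < eps/3.
Take delta = eps/3. If 0 < |z − 10| < delta then |(3z - 1) − 29| = 3|z − 10| < 3·(eps/3) = eps.

delta = eps/3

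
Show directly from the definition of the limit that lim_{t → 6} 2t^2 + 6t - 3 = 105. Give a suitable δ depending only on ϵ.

Fix ϵ > 0. We want δ > 0 such that 0 < |t − 6| < δ implies |(2t^2 + 6t - 3) − 105| < ϵ.
(2t^2 + 6t - 3) − 105 = 2t^2 + 6t - 108 = (t − 6)(2t + 18).
So |(2t^2 + 6t - 3) − 105| = |t − 6|·|2t + 18|.
Assume first that |t − 6| < 1, so |t| < 7. Then |2t + 18| ≤ 2·7 + 18 = 32.
Hence |(2t^2 + 6t - 3) − 105| ≤ 32|t − 6| < ϵ provided |t − 6| < ϵ/32.
Choosing δ = min(1, ϵ/32) ensures both conditions, hence |(2t^2 + 6t - 3) − 105| < ϵ.

δ = min(1, ϵ/32)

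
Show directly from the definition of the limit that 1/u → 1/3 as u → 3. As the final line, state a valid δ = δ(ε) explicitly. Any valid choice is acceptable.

δ = min(3/2, (9/2)ε)

Let ε > 0 be given. We seek δ > 0 such that 0 < |u − 3| < δ implies |1/u − (1/3)| < ε.
|1/u − (1/3)| = |3 − u|/(3·|u|) = |u − 3|/(3|u|).
Restrict δ ≤ 3/2. Then |u − 3| < 3/2 gives |u| > 3/2, so 3|u| > 9/2.
Then |1/u − (1/3)| < |u − 3|/(9/2), which is < ε when |u − 3| < (9/2)ε.
Take δ = min(3/2, (9/2)ε). Then 0 < |u − 3| < δ gives both |u − 3| < 3/2 and |u − 3| < (9/2)ε, so |1/u − (1/3)| < ε.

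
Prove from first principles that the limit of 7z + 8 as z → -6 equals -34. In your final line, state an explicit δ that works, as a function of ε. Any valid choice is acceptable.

δ = ε/7

Let ε > 0 be given. We need δ > 0 so that 0 < |z + 6| < δ implies |(7z + 8) + 34| < ε.
|(7z + 8) + 34| = |7z + 42| = 7|z + 6|.
Thus it suffices that |z + 6| < ε/7.
Choosing δ = ε/7 gives |(7z + 8) + 34| = 7|z + 6| < ε whenever |z + 6| < δ.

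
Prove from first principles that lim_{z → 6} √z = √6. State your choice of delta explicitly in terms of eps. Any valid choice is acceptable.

delta = min(6, √6·eps)

Let eps > 0 be given. We want delta > 0 such that 0 < |z − 6| < delta implies |√z − √6| < eps.
Multiplying by the conjugate, |√z − √6| = |z − 6|/(√z + √6).
Restrict delta ≤ 6 so that |z − 6| < 6 forces z > 0, and then √z + √6 > √6.
Hence |√z − √6| < |z − 6|/√6, which is < eps once |z − 6| < √6·eps.
Take delta = min(6, √6·eps). If 0 < |z − 6| < delta then z > 0 and |√z − √6| < |z − 6|/√6 < eps.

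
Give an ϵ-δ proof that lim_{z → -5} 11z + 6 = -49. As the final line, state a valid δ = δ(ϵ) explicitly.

Let ϵ > 0 be given. We need δ > 0 so that 0 < |z + 5| < δ implies |(11z + 6) + 49| < ϵ.
|(11z + 6) + 49| = |11z + 55| = 11|z + 5|.
So 11|z + 5| < ϵ exactly when |z + 5| < ϵ/11.
Take δ = ϵ/11. If 0 < |z + 5| < δ then |(11z + 6) + 49| = 11|z + 5| < 11·(ϵ/11) = ϵ.

δ = ϵ/11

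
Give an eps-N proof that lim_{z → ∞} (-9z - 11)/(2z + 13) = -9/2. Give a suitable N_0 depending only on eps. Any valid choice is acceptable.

N_0 = (95/4)/eps

Suppose eps > 0. We seek N_0 > 0 such that z > N_0 implies |(-9z - 11)/(2z + 13) + 9/2| < eps.
(-9z - 11)/(2z + 13) + 9/2 = (2(-9z - 11) − (-9)(2z + 13)) / (2(2z + 13)) = 95/(2(2z + 13)).
For z > 0 we have 2z + 13 > 2z, so |(-9z - 11)/(2z + 13) + 9/2| = 95/(2(2z + 13)) < 95/(2·2z) = (95/4)/z.
Thus |(-9z - 11)/(2z + 13) + 9/2| < eps whenever z > (95/4)/eps.
Take N_0 = (95/4)/eps. If z > N_0 then |(-9z - 11)/(2z + 13) + 9/2| < (95/4)/z < eps.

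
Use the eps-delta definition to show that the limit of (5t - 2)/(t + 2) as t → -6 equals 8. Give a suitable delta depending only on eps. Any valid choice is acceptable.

delta = min(2, (2/3)eps)

Let eps > 0. We want delta > 0 with 0 < |t + 6| < delta ⇒ |(5t - 2)/(t + 2) − 8| < eps.
Combining over a common denominator, (5t - 2)/(t + 2) − 8 = [(5t - 2)·(-4) − (-32)·(t + 2)] / [(-4)·(t + 2)] = 12(t + 6) / ((-4)(t + 2)).
So |(5t - 2)/(t + 2) − 8| = 12|t + 6| / (4·|t + 2|).
Restrict delta ≤ 2. Then |t + 6| < 2 gives |t + 2| = |(t + 6) + (-4)| ≥ 4 − 2 = 2.
Hence |(5t - 2)/(t + 2) − 8| < 12|t + 6|/(4·2) = (3/2)|t + 6|, which is < eps once |t + 6| < (2/3)eps.
Take delta = min(2, (2/3)eps). Then 0 < |t + 6| < delta forces both bounds, so |(5t - 2)/(t + 2) − 8| < eps.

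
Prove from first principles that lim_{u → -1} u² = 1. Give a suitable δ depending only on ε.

Suppose ε > 0. We seek δ > 0 with 0 < |u + 1| < δ ⇒ |u² − 1| < ε.
Factor: u² − 1 = (u + 1)(u - 1), so |u² − 1| = |u + 1|·|u - 1|.
Restrict δ ≤ 1. Then |u + 1| < 1 gives |u| < 2, so by the triangle inequality |u - 1| ≤ 2 + 1 = 3.
Hence |u² − 1| ≤ 3|u + 1|, which is < ε once |u + 1| < ε/3.
Take δ = min(1, ε/3). If 0 < |u + 1| < δ then both bounds hold and |u² − 1| ≤ 3|u + 1| < 3·(ε/3) = ε.

δ = min(1, ε/3)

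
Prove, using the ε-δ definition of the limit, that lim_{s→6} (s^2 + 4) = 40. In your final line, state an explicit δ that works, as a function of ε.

δ = min(2, ε/14)

Let ε > 0 be given. We want δ > 0 such that 0 < |s − 6| < δ implies |(s^2 + 4) − 40| < ε.
(s^2 + 4) − 40 = s^2 - 36 = (s − 6)(s + 6).
So |(s^2 + 4) − 40| = |s − 6|·|s + 6|.
Require δ ≤ 2. Then |s − 6| < 2 gives |s| < 8, and by the triangle inequality |s + 6| ≤ 8 + 6 = 14.
Hence |(s^2 + 4) − 40| ≤ 14|s − 6| < ε provided |s − 6| < ε/14.
Take δ = min(2, ε/14). Then 0 < |s − 6| < δ gives both |s − 6| < 2 and |s − 6| < ε/14, so |(s^2 + 4) − 40| < ε.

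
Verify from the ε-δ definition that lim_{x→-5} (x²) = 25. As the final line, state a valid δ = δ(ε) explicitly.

Suppose ε > 0. We seek δ > 0 with 0 < |x + 5| < δ ⇒ |x² − 25| < ε.
Factor: x² − 25 = (x + 5)(x - 5), so |x² − 25| = |x + 5|·|x - 5|.
Impose δ ≤ 1 so that |x| < 6; then |x - 5| ≤ 11.
Hence |x² − 25| ≤ 11|x + 5|, which is < ε once |x + 5| < ε/11.
Take δ = min(1, ε/11). If 0 < |x + 5| < δ then both bounds hold and |x² − 25| ≤ 11|x + 5| < 11·(ε/11) = ε.

δ = min(1, ε/11)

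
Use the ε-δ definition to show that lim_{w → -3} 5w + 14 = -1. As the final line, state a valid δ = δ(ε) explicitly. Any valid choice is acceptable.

δ = ε/5

Let ε > 0. We need δ > 0 so that 0 < |w + 3| < δ implies |(5w + 14) + 1| < ε.
Since (5w + 14) + 1 = 5(w + 3), we have |(5w + 14) + 1| = 5|w + 3|.
Thus it suffices that |w + 3| < ε/5.
Take δ = ε/5. If 0 < |w + 3| < δ then |(5w + 14) + 1| = 5|w + 3| < 5·(ε/5) = ε.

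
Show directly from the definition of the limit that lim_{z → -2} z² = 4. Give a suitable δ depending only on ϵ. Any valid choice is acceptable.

Let ϵ > 0. We seek δ > 0 with 0 < |z + 2| < δ ⇒ |z² − 4| < ϵ.
Factor: z² − 4 = (z + 2)(z - 2), so |z² − 4| = |z + 2|·|z - 2|.
Restrict δ ≤ 1. Then |z + 2| < 1 gives |z| < 3, so by the triangle inequality |z - 2| ≤ 3 + 2 = 5.
Hence |z² − 4| ≤ 5|z + 2|, which is < ϵ once |z + 2| < ϵ/5.
Take δ = min(1, ϵ/5). If 0 < |z + 2| < δ then both bounds hold and |z² − 4| ≤ 5|z + 2| < 5·(ϵ/5) = ϵ.

δ = min(1, ϵ/5)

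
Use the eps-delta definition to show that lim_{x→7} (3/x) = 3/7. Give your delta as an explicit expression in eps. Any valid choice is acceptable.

delta = min(7/2, (49/6)eps)

Let eps > 0 be given. We seek delta > 0 such that 0 < |x − 7| < delta implies |3/x − (3/7)| < eps.
|3/x − (3/7)| = 3·|7 − x|/(7·|x|) = 3|x − 7|/(7|x|).
Restrict delta ≤ 7/2. Then |x − 7| < 7/2 gives |x| > 7/2, so 7|x| > 49/2.
Then |3/x − (3/7)| < 3|x − 7|/(49/2), which is < eps when |x − 7| < (49/6)eps.
Take delta = min(7/2, (49/6)eps). Then 0 < |x − 7| < delta gives both |x − 7| < 7/2 and |x − 7| < (49/6)eps, so |3/x − (3/7)| < eps.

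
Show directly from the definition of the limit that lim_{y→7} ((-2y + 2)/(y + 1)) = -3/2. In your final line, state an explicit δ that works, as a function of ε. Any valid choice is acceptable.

δ = min(4, 8ε)

Let ε > 0 be given. We want δ > 0 with 0 < |y − 7| < δ ⇒ |(-2y + 2)/(y + 1) + 3/2| < ε.
Combining over a common denominator, (-2y + 2)/(y + 1) + 3/2 = [(-2y + 2)·8 − (-12)·(y + 1)] / [8·(y + 1)] = -4(y − 7) / (8(y + 1)).
So |(-2y + 2)/(y + 1) + 3/2| = 4|y − 7| / (8·|y + 1|).
Restrict δ ≤ 4. Then |y − 7| < 4 gives |y + 1| = |(y − 7) + 8| ≥ 8 − 4 = 4.
Hence |(-2y + 2)/(y + 1) + 3/2| < 4|y − 7|/(8·4) = (1/8)|y − 7|, which is < ε once |y − 7| < 8ε.
Take δ = min(4, 8ε). Then 0 < |y − 7| < δ forces both bounds, so |(-2y + 2)/(y + 1) + 3/2| < ε.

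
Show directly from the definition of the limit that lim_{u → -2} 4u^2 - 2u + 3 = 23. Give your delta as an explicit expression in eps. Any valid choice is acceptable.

delta = min(1, eps/22)

Fix eps > 0. We want delta > 0 such that 0 < |u + 2| < delta implies |(4u^2 - 2u + 3) − 23| < eps.
(4u^2 - 2u + 3) − 23 = 4u^2 - 2u - 20 = (u + 2)(4u - 10).
So |(4u^2 - 2u + 3) − 23| = |u + 2|·|4u - 10|.
Require delta ≤ 1. Then |u + 2| < 1 gives |u| < 3, and by the triangle inequality |4u - 10| ≤ 4·3 + 10 = 22.
Hence |(4u^2 - 2u + 3) − 23| ≤ 22|u + 2| < eps provided |u + 2| < eps/22.
Choosing delta = min(1, eps/22) ensures both conditions, hence |(4u^2 - 2u + 3) − 23| < eps.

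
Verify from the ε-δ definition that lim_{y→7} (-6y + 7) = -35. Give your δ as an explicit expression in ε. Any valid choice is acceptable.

Let ε > 0. We need δ > 0 so that 0 < |y − 7| < δ implies |(-6y + 7) + 35| < ε.
Since (-6y + 7) + 35 = -6(y − 7), we have |(-6y + 7) + 35| = 6|y − 7|.
So 6|y − 7| < ε exactly when |y − 7| < ε/6.
Choosing δ = ε/6 gives |(-6y + 7) + 35| = 6|y − 7| < ε whenever |y − 7| < δ.

δ = ε/6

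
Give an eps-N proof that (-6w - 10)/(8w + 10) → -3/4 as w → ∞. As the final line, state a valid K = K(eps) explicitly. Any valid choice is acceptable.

K = (5/16)/eps

Fix eps > 0. We seek K > 0 such that w > K implies |(-6w - 10)/(8w + 10) + 3/4| < eps.
(-6w - 10)/(8w + 10) + 3/4 = (8(-6w - 10) − (-6)(8w + 10)) / (8(8w + 10)) = -20/(8(8w + 10)).
For w > 0 we have 8w + 10 > 8w, so |(-6w - 10)/(8w + 10) + 3/4| = 20/(8(8w + 10)) < 20/(8·8w) = (5/16)/w.
Thus |(-6w - 10)/(8w + 10) + 3/4| < eps whenever w > (5/16)/eps.
Take K = (5/16)/eps. If w > K then |(-6w - 10)/(8w + 10) + 3/4| < (5/16)/w < eps.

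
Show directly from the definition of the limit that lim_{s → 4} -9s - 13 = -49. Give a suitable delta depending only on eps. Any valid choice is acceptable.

Fix eps > 0. We need delta > 0 so that 0 < |s − 4| < delta implies |(-9s - 13) + 49| < eps.
Since (-9s - 13) + 49 = -9(s − 4), we have |(-9s - 13) + 49| = 9|s − 4|.
So 9|s − 4| < eps exactly when |s − 4| < eps/9.
Take delta = eps/9. If 0 < |s − 4| < delta then |(-9s - 13) + 49| = 9|s − 4| < 9·(eps/9) = eps.

delta = eps/9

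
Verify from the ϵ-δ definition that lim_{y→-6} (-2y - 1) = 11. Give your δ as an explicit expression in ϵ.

δ = ϵ/2

Suppose ϵ > 0. We need δ > 0 so that 0 < |y + 6| < δ implies |(-2y - 1) − 11| < ϵ.
|(-2y - 1) − 11| = |-2y - 12| = 2|y + 6|.
So 2|y + 6| < ϵ exactly when |y + 6| < ϵ/2.
Take δ = ϵ/2. If 0 < |y + 6| < δ then |(-2y - 1) − 11| = 2|y + 6| < 2·(ϵ/2) = ϵ.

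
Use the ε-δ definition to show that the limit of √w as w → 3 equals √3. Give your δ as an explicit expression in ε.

Let ε > 0 be given. We want δ > 0 such that 0 < |w − 3| < δ implies |√w − √3| < ε.
Multiplying by the conjugate, |√w − √3| = |w − 3|/(√w + √3).
Restrict δ ≤ 3 so that |w − 3| < 3 forces w > 0, and then √w + √3 > √3.
Hence |√w − √3| < |w − 3|/√3, which is < ε once |w − 3| < √3·ε.
Take δ = min(3, √3·ε). If 0 < |w − 3| < δ then w > 0 and |√w − √3| < |w − 3|/√3 < ε.

δ = min(3, √3·ε)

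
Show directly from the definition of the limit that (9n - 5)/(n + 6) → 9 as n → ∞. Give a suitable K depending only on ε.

Suppose ε > 0. For n ≥ 1, |(9n - 5)/(n + 6) − 9| = |-59|/((n + 6)) = 59/((n + 6)).
Since n + 6 ≥ n for n ≥ 1, this is ≤ 59/(n) = 59/n.
So |(9n - 5)/(n + 6) − 9| < ε whenever n > 59/ε.
Take K = 59/ε. If n > K then |(9n - 5)/(n + 6) − 9| ≤ 59/n < ε.

K = 59/ε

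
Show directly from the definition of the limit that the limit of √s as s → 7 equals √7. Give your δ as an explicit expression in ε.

δ = min(7, √7·ε)

Let ε > 0 be given. We want δ > 0 such that 0 < |s − 7| < δ implies |√s − √7| < ε.
Multiplying by the conjugate, |√s − √7| = |s − 7|/(√s + √7).
Restrict δ ≤ 7 so that |s − 7| < 7 forces s > 0, and then √s + √7 > √7.
Hence |√s − √7| < |s − 7|/√7, which is < ε once |s − 7| < √7·ε.
Take δ = min(7, √7·ε). If 0 < |s − 7| < δ then s > 0 and |√s − √7| < |s − 7|/√7 < ε.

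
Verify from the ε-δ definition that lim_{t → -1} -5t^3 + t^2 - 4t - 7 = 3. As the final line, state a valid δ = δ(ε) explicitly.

δ = min(1, ε/42)

Let ε > 0. We want δ > 0 such that 0 < |t + 1| < δ implies |(-5t^3 + t^2 - 4t - 7) − 3| < ε.
(-5t^3 + t^2 - 4t - 7) − 3 = -5t^3 + t^2 - 4t - 10 = (t + 1)(-5t^2 + 6t - 10).
So |(-5t^3 + t^2 - 4t - 7) − 3| = |t + 1|·|-5t^2 + 6t - 10|.
Require δ ≤ 1. Then |t + 1| < 1 gives |t| < 2, and by the triangle inequality |-5t^2 + 6t - 10| ≤ 5·2^2 + 6·2 + 10 = 42.
Hence |(-5t^3 + t^2 - 4t - 7) − 3| ≤ 42|t + 1| < ε provided |t + 1| < ε/42.
Choosing δ = min(1, ε/42) ensures both conditions, hence |(-5t^3 + t^2 - 4t - 7) − 3| < ε.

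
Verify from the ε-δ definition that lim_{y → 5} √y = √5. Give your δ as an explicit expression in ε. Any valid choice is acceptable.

δ = min(5, √5·ε)

Suppose ε > 0. We want δ > 0 such that 0 < |y − 5| < δ implies |√y − √5| < ε.
Rationalise: √y − √5 = (y − 5)/(√y + √5), so |√y − √5| = |y − 5|/(√y + √5).
Restrict δ ≤ 5 so that |y − 5| < 5 forces y > 0, and then √y + √5 > √5.
Hence |√y − √5| < |y − 5|/√5, which is < ε once |y − 5| < √5·ε.
Take δ = min(5, √5·ε). If 0 < |y − 5| < δ then y > 0 and |√y − √5| < |y − 5|/√5 < ε.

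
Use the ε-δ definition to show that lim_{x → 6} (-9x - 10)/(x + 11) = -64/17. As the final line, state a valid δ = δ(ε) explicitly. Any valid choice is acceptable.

δ = min(17/2, (289/178)ε)

Let ε > 0 be given. We want δ > 0 with 0 < |x − 6| < δ ⇒ |(-9x - 10)/(x + 11) + 64/17| < ε.
Combining over a common denominator, (-9x - 10)/(x + 11) + 64/17 = [(-9x - 10)·17 − (-64)·(x + 11)] / [17·(x + 11)] = -89(x − 6) / (17(x + 11)).
So |(-9x - 10)/(x + 11) + 64/17| = 89|x − 6| / (17·|x + 11|).
Restrict δ ≤ 17/2. Then |x − 6| < 17/2 gives |x + 11| = |(x − 6) + 17| ≥ 17 − 17/2 = 17/2.
Hence |(-9x - 10)/(x + 11) + 64/17| < 89|x − 6|/(17·(17/2)) = (178/289)|x − 6|, which is < ε once |x − 6| < (289/178)ε.
Take δ = min(17/2, (289/178)ε). Then 0 < |x − 6| < δ forces both bounds, so |(-9x - 10)/(x + 11) + 64/17| < ε.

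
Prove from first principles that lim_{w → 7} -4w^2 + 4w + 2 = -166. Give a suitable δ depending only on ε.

δ = min(1, ε/56)

Let ε > 0. We want δ > 0 such that 0 < |w − 7| < δ implies |(-4w^2 + 4w + 2) + 166| < ε.
(-4w^2 + 4w + 2) + 166 = -4w^2 + 4w + 168 = (w − 7)(-4w - 24).
So |(-4w^2 + 4w + 2) + 166| = |w − 7|·|-4w - 24|.
Assume first that |w − 7| < 1, so |w| < 8. Then |-4w - 24| ≤ 4·8 + 24 = 56.
Hence |(-4w^2 + 4w + 2) + 166| ≤ 56|w − 7| < ε provided |w − 7| < ε/56.
Take δ = min(1, ε/56). Then 0 < |w − 7| < δ gives both |w − 7| < 1 and |w − 7| < ε/56, so |(-4w^2 + 4w + 2) + 166| < ε.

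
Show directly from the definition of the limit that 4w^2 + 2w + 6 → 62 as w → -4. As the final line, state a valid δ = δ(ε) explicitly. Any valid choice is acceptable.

δ = min(1, ε/34)

Suppose ε > 0. We want δ > 0 such that 0 < |w + 4| < δ implies |(4w^2 + 2w + 6) − 62| < ε.
(4w^2 + 2w + 6) − 62 = 4w^2 + 2w - 56 = (w + 4)(4w - 14).
So |(4w^2 + 2w + 6) − 62| = |w + 4|·|4w - 14|.
Assume first that |w + 4| < 1, so |w| < 5. Then |4w - 14| ≤ 4·5 + 14 = 34.
Hence |(4w^2 + 2w + 6) − 62| ≤ 34|w + 4| < ε provided |w + 4| < ε/34.
Choosing δ = min(1, ε/34) ensures both conditions, hence |(4w^2 + 2w + 6) − 62| < ε.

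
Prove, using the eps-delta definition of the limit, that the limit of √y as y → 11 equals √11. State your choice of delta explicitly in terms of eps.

delta = min(11, √11·eps)

Fix eps > 0. We want delta > 0 such that 0 < |y − 11| < delta implies |√y − √11| < eps.
Multiplying by the conjugate, |√y − √11| = |y − 11|/(√y + √11).
Restrict delta ≤ 11 so that |y − 11| < 11 forces y > 0, and then √y + √11 > √11.
Hence |√y − √11| < |y − 11|/√11, which is < eps once |y − 11| < √11·eps.
Take delta = min(11, √11·eps). If 0 < |y − 11| < delta then y > 0 and |√y − √11| < |y − 11|/√11 < eps.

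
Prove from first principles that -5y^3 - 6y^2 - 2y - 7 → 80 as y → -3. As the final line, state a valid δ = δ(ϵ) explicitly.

δ = min(1, ϵ/145)

Suppose ϵ > 0. We want δ > 0 such that 0 < |y + 3| < δ implies |(-5y^3 - 6y^2 - 2y - 7) − 80| < ϵ.
(-5y^3 - 6y^2 - 2y - 7) − 80 = -5y^3 - 6y^2 - 2y - 87 = (y + 3)(-5y^2 + 9y - 29).
So |(-5y^3 - 6y^2 - 2y - 7) − 80| = |y + 3|·|-5y^2 + 9y - 29|.
Require δ ≤ 1. Then |y + 3| < 1 gives |y| < 4, and by the triangle inequality |-5y^2 + 9y - 29| ≤ 5·4^2 + 9·4 + 29 = 145.
Hence |(-5y^3 - 6y^2 - 2y - 7) − 80| ≤ 145|y + 3| < ϵ provided |y + 3| < ϵ/145.
Choosing δ = min(1, ϵ/145) ensures both conditions, hence |(-5y^3 - 6y^2 - 2y - 7) − 80| < ϵ.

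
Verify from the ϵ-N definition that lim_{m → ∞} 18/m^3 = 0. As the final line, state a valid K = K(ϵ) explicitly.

Let ϵ > 0 be given. For m ≥ 1, |18/m^3 − 0| = 18/m^3.
18/m^3 < ϵ ⇔ m^3 > 18/ϵ ⇔ m > (18/ϵ)^{1/3}.
Take K = (18/ϵ)^{1/3}. Then m > K implies 18/m^3 < ϵ.

K = (18/ϵ)^{1/3}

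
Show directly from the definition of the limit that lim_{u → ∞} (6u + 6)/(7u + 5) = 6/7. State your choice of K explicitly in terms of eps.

Suppose eps > 0. We seek K > 0 such that u > K implies |(6u + 6)/(7u + 5) − (6/7)| < eps.
(6u + 6)/(7u + 5) − (6/7) = (7(6u + 6) − 6(7u + 5)) / (7(7u + 5)) = 12/(7(7u + 5)).
For u > 0 we have 7u + 5 > 7u, so |(6u + 6)/(7u + 5) − (6/7)| = 12/(7(7u + 5)) < 12/(7·7u) = (12/49)/u.
Thus |(6u + 6)/(7u + 5) − (6/7)| < eps whenever u > (12/49)/eps.
Take K = (12/49)/eps. If u > K then |(6u + 6)/(7u + 5) − (6/7)| < (12/49)/u < eps.

K = (12/49)/eps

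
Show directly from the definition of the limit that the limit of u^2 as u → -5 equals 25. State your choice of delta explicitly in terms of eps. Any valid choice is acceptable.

Fix eps > 0. We seek delta > 0 with 0 < |u + 5| < delta ⇒ |u^2 − 25| < eps.
Factor: u^2 − 25 = (u + 5)(u - 5), so |u^2 − 25| = |u + 5|·|u - 5|.
Impose delta ≤ 2 so that |u| < 7; then |u - 5| ≤ 12.
Hence |u^2 − 25| ≤ 12|u + 5|, which is < eps once |u + 5| < eps/12.
Take delta = min(2, eps/12). If 0 < |u + 5| < delta then both bounds hold and |u^2 − 25| ≤ 12|u + 5| < 12·(eps/12) = eps.

delta = min(2, eps/12)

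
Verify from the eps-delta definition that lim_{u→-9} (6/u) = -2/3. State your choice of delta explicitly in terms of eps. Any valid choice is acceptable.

Let eps > 0. We seek delta > 0 such that 0 < |u + 9| < delta implies |6/u + 2/3| < eps.
|6/u + 2/3| = 6·|-9 − u|/(9·|u|) = 6|u + 9|/(9|u|).
Require delta ≤ 9/2 so that |u| > 9 − 9/2 = 9/2, hence 9|u| > 81/2.
Then |6/u + 2/3| < 6|u + 9|/(81/2), which is < eps when |u + 9| < (27/4)eps.
Take delta = min(9/2, (27/4)eps). Then 0 < |u + 9| < delta gives both |u + 9| < 9/2 and |u + 9| < (27/4)eps, so |6/u + 2/3| < eps.

delta = min(9/2, (27/4)eps)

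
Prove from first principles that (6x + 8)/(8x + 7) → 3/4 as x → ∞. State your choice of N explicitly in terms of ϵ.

N = (11/32)/ϵ

Fix ϵ > 0. We seek N > 0 such that x > N implies |(6x + 8)/(8x + 7) − (3/4)| < ϵ.
(6x + 8)/(8x + 7) − (3/4) = (8(6x + 8) − 6(8x + 7)) / (8(8x + 7)) = 22/(8(8x + 7)).
For x > 0 we have 8x + 7 > 8x, so |(6x + 8)/(8x + 7) − (3/4)| = 22/(8(8x + 7)) < 22/(8·8x) = (11/32)/x.
Thus |(6x + 8)/(8x + 7) − (3/4)| < ϵ whenever x > (11/32)/ϵ.
Take N = (11/32)/ϵ. If x > N then |(6x + 8)/(8x + 7) − (3/4)| < (11/32)/x < ϵ.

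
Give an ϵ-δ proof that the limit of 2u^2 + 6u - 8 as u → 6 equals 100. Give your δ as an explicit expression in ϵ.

δ = min(1, ϵ/32)

Let ϵ > 0 be given. We want δ > 0 such that 0 < |u − 6| < δ implies |(2u^2 + 6u - 8) − 100| < ϵ.
(2u^2 + 6u - 8) − 100 = 2u^2 + 6u - 108 = (u − 6)(2u + 18).
So |(2u^2 + 6u - 8) − 100| = |u − 6|·|2u + 18|.
Assume first that |u − 6| < 1, so |u| < 7. Then |2u + 18| ≤ 2·7 + 18 = 32.
Hence |(2u^2 + 6u - 8) − 100| ≤ 32|u − 6| < ϵ provided |u − 6| < ϵ/32.
Choosing δ = min(1, ϵ/32) ensures both conditions, hence |(2u^2 + 6u - 8) − 100| < ϵ.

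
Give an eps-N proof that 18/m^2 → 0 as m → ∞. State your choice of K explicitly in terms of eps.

Let eps > 0 be given. For m ≥ 1, |18/m^2 − 0| = 18/m^2.
18/m^2 < eps ⇔ m^2 > 18/eps ⇔ m > (18/eps)^{1/2}.
Take K = (18/eps)^{1/2}. Then m > K implies 18/m^2 < eps.

K = (18/eps)^{1/2}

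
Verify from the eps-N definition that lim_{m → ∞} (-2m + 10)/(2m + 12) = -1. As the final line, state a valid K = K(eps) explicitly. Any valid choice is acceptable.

K = 11/eps

Fix eps > 0. For m ≥ 1, |(-2m + 10)/(2m + 12) + 1| = |44|/(2(2m + 12)) = 44/(2(2m + 12)).
Since 2m + 12 ≥ 2m for m ≥ 1, this is ≤ 44/(2·2m) = 11/m.
So |(-2m + 10)/(2m + 12) + 1| < eps whenever m > 11/eps.
Take K = 11/eps. If m > K then |(-2m + 10)/(2m + 12) + 1| ≤ 11/m < eps.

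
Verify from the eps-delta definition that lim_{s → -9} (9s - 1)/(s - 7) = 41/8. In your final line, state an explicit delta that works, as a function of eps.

delta = min(8, (64/31)eps)

Let eps > 0 be given. We want delta > 0 with 0 < |s + 9| < delta ⇒ |(9s - 1)/(s - 7) − (41/8)| < eps.
Combining over a common denominator, (9s - 1)/(s - 7) − (41/8) = [(9s - 1)·(-16) − (-82)·(s - 7)] / [(-16)·(s - 7)] = -62(s + 9) / ((-16)(s - 7)).
So |(9s - 1)/(s - 7) − (41/8)| = 62|s + 9| / (16·|s − 7|).
Restrict delta ≤ 8. Then |s + 9| < 8 gives |s − 7| = |(s + 9) + (-16)| ≥ 16 − 8 = 8.
Hence |(9s - 1)/(s - 7) − (41/8)| < 62|s + 9|/(16·8) = (31/64)|s + 9|, which is < eps once |s + 9| < (64/31)eps.
Take delta = min(8, (64/31)eps). Then 0 < |s + 9| < delta forces both bounds, so |(9s - 1)/(s - 7) − (41/8)| < eps.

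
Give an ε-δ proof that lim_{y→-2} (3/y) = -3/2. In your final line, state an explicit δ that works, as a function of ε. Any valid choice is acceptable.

Fix ε > 0. We seek δ > 0 such that 0 < |y + 2| < δ implies |3/y + 3/2| < ε.
|3/y + 3/2| = 3·|-2 − y|/(2·|y|) = 3|y + 2|/(2|y|).
Require δ ≤ 1 so that |y| > 2 − 1 = 1, hence 2|y| > 2.
Then |3/y + 3/2| < 3|y + 2|/2, which is < ε when |y + 2| < (2/3)ε.
Take δ = min(1, (2/3)ε). Then 0 < |y + 2| < δ gives both |y + 2| < 1 and |y + 2| < (2/3)ε, so |3/y + 3/2| < ε.

δ = min(1, (2/3)ε)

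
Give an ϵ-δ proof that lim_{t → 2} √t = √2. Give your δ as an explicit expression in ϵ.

Let ϵ > 0. We want δ > 0 such that 0 < |t − 2| < δ implies |√t − √2| < ϵ.
Rationalise: √t − √2 = (t − 2)/(√t + √2), so |√t − √2| = |t − 2|/(√t + √2).
Restrict δ ≤ 2 so that |t − 2| < 2 forces t > 0, and then √t + √2 > √2.
Hence |√t − √2| < |t − 2|/√2, which is < ϵ once |t − 2| < √2·ϵ.
Take δ = min(2, √2·ϵ). If 0 < |t − 2| < δ then t > 0 and |√t − √2| < |t − 2|/√2 < ϵ.

δ = min(2, √2·ϵ)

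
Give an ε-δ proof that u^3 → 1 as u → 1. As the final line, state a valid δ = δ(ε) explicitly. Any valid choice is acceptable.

Let ε > 0. We seek δ > 0 with 0 < |u − 1| < δ ⇒ |u^3 − 1| < ε.
Factor: u^3 − 1 = (u − 1)(u^2 + u + 1), so |u^3 − 1| = |u − 1|·|u^2 + u + 1|.
Restrict δ ≤ 2. Then |u − 1| < 2 gives |u| < 3, so by the triangle inequality |u^2 + u + 1| ≤ 3^2 + 3 + 1 = 13.
Hence |u^3 − 1| ≤ 13|u − 1|, which is < ε once |u − 1| < ε/13.
Take δ = min(2, ε/13). If 0 < |u − 1| < δ then both bounds hold and |u^3 − 1| ≤ 13|u − 1| < 13·(ε/13) = ε.

δ = min(2, ε/13)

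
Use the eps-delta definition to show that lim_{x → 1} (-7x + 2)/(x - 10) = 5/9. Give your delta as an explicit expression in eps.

delta = min(9/2, (81/136)eps)

Let eps > 0 be given. We want delta > 0 with 0 < |x − 1| < delta ⇒ |(-7x + 2)/(x - 10) − (5/9)| < eps.
Combining over a common denominator, (-7x + 2)/(x - 10) − (5/9) = [(-7x + 2)·(-9) − (-5)·(x - 10)] / [(-9)·(x - 10)] = 68(x − 1) / ((-9)(x - 10)).
So |(-7x + 2)/(x - 10) − (5/9)| = 68|x − 1| / (9·|x − 10|).
Require delta ≤ 9/2, so |x − 10| ≥ |-9| − |x − 1| > 9 − 9/2 = 9/2.
Hence |(-7x + 2)/(x - 10) − (5/9)| < 68|x − 1|/(9·(9/2)) = (136/81)|x − 1|, which is < eps once |x − 1| < (81/136)eps.
Take delta = min(9/2, (81/136)eps). Then 0 < |x − 1| < delta forces both bounds, so |(-7x + 2)/(x - 10) − (5/9)| < eps.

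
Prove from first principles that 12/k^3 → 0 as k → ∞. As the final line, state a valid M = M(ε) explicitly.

M = (12/ε)^{1/3}

Suppose ε > 0. For k ≥ 1, |12/k^3 − 0| = 12/k^3.
12/k^3 < ε ⇔ k^3 > 12/ε ⇔ k > (12/ε)^{1/3}.
Take M = (12/ε)^{1/3}. Then k > M implies 12/k^3 < ε.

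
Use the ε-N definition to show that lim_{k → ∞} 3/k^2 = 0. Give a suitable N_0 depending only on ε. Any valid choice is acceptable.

Fix ε > 0. For k ≥ 1, |3/k^2 − 0| = 3/k^2.
3/k^2 < ε ⇔ k^2 > 3/ε ⇔ k > (3/ε)^{1/2}.
Take N_0 = (3/ε)^{1/2}. Then k > N_0 implies 3/k^2 < ε.

N_0 = (3/ε)^{1/2}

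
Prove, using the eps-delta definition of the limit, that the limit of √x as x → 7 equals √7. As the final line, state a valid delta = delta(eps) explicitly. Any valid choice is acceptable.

delta = min(7, √7·eps)

Let eps > 0. We want delta > 0 such that 0 < |x − 7| < delta implies |√x − √7| < eps.
Multiplying by the conjugate, |√x − √7| = |x − 7|/(√x + √7).
Restrict delta ≤ 7 so that |x − 7| < 7 forces x > 0, and then √x + √7 > √7.
Hence |√x − √7| < |x − 7|/√7, which is < eps once |x − 7| < √7·eps.
Take delta = min(7, √7·eps). If 0 < |x − 7| < delta then x > 0 and |√x − √7| < |x − 7|/√7 < eps.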